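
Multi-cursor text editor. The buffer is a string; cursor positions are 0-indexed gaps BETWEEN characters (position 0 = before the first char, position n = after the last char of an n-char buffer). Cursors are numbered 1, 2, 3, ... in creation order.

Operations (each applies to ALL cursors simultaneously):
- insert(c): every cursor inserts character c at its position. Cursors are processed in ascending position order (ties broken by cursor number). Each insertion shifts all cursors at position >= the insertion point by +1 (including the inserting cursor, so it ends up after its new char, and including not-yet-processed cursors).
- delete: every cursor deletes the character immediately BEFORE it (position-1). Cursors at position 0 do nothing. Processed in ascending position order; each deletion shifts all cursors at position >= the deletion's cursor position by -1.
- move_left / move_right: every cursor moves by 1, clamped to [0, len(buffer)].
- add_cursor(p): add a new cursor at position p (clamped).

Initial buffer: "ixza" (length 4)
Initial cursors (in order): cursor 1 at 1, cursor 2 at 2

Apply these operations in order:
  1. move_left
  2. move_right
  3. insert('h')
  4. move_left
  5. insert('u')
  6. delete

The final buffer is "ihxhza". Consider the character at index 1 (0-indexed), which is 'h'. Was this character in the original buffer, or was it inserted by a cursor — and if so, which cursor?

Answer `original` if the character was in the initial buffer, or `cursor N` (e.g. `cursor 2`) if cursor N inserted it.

Answer: cursor 1

Derivation:
After op 1 (move_left): buffer="ixza" (len 4), cursors c1@0 c2@1, authorship ....
After op 2 (move_right): buffer="ixza" (len 4), cursors c1@1 c2@2, authorship ....
After op 3 (insert('h')): buffer="ihxhza" (len 6), cursors c1@2 c2@4, authorship .1.2..
After op 4 (move_left): buffer="ihxhza" (len 6), cursors c1@1 c2@3, authorship .1.2..
After op 5 (insert('u')): buffer="iuhxuhza" (len 8), cursors c1@2 c2@5, authorship .11.22..
After op 6 (delete): buffer="ihxhza" (len 6), cursors c1@1 c2@3, authorship .1.2..
Authorship (.=original, N=cursor N): . 1 . 2 . .
Index 1: author = 1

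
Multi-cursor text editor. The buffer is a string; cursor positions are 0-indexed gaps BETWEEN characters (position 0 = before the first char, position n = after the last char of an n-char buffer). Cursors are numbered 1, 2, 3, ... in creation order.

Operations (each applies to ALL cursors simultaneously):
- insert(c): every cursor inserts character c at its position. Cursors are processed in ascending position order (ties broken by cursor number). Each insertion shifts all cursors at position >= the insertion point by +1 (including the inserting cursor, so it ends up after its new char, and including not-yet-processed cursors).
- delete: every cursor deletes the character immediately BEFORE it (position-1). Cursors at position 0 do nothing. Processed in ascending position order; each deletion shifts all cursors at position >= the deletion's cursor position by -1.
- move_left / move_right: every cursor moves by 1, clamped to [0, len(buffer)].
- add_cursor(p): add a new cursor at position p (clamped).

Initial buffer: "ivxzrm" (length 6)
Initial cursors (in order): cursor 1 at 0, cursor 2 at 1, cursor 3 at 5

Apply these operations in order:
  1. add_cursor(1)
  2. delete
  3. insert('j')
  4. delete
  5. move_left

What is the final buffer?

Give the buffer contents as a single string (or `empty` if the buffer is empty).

Answer: vxzm

Derivation:
After op 1 (add_cursor(1)): buffer="ivxzrm" (len 6), cursors c1@0 c2@1 c4@1 c3@5, authorship ......
After op 2 (delete): buffer="vxzm" (len 4), cursors c1@0 c2@0 c4@0 c3@3, authorship ....
After op 3 (insert('j')): buffer="jjjvxzjm" (len 8), cursors c1@3 c2@3 c4@3 c3@7, authorship 124...3.
After op 4 (delete): buffer="vxzm" (len 4), cursors c1@0 c2@0 c4@0 c3@3, authorship ....
After op 5 (move_left): buffer="vxzm" (len 4), cursors c1@0 c2@0 c4@0 c3@2, authorship ....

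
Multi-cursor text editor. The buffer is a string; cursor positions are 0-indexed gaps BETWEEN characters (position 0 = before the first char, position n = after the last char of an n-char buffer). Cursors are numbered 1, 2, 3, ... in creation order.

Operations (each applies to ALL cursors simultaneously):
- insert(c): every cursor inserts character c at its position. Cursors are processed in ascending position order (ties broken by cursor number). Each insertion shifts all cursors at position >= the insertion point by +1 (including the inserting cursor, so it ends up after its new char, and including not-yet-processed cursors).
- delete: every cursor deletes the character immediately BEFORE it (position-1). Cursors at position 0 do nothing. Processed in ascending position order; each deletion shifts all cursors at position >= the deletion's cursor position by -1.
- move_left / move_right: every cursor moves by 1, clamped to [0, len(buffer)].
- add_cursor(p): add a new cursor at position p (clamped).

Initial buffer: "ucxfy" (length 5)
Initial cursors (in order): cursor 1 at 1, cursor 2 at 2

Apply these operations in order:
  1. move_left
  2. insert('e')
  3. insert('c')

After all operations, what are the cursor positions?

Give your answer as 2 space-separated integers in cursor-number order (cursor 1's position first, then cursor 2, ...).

Answer: 2 5

Derivation:
After op 1 (move_left): buffer="ucxfy" (len 5), cursors c1@0 c2@1, authorship .....
After op 2 (insert('e')): buffer="euecxfy" (len 7), cursors c1@1 c2@3, authorship 1.2....
After op 3 (insert('c')): buffer="ecueccxfy" (len 9), cursors c1@2 c2@5, authorship 11.22....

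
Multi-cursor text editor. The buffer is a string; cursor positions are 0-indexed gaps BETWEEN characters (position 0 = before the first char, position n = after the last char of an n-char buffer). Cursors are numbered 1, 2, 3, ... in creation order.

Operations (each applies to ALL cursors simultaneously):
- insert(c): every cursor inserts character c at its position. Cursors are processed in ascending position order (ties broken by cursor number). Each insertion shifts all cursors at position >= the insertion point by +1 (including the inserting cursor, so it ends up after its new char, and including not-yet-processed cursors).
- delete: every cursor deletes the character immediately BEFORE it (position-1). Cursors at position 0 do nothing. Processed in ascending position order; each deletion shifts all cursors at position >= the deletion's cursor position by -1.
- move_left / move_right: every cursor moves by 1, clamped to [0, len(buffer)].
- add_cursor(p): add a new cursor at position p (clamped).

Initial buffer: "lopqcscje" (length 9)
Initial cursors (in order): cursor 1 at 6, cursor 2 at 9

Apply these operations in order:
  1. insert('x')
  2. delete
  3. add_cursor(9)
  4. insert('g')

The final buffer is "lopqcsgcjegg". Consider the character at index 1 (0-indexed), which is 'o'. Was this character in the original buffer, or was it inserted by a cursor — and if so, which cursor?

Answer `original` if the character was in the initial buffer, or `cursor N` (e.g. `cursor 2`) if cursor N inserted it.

After op 1 (insert('x')): buffer="lopqcsxcjex" (len 11), cursors c1@7 c2@11, authorship ......1...2
After op 2 (delete): buffer="lopqcscje" (len 9), cursors c1@6 c2@9, authorship .........
After op 3 (add_cursor(9)): buffer="lopqcscje" (len 9), cursors c1@6 c2@9 c3@9, authorship .........
After op 4 (insert('g')): buffer="lopqcsgcjegg" (len 12), cursors c1@7 c2@12 c3@12, authorship ......1...23
Authorship (.=original, N=cursor N): . . . . . . 1 . . . 2 3
Index 1: author = original

Answer: original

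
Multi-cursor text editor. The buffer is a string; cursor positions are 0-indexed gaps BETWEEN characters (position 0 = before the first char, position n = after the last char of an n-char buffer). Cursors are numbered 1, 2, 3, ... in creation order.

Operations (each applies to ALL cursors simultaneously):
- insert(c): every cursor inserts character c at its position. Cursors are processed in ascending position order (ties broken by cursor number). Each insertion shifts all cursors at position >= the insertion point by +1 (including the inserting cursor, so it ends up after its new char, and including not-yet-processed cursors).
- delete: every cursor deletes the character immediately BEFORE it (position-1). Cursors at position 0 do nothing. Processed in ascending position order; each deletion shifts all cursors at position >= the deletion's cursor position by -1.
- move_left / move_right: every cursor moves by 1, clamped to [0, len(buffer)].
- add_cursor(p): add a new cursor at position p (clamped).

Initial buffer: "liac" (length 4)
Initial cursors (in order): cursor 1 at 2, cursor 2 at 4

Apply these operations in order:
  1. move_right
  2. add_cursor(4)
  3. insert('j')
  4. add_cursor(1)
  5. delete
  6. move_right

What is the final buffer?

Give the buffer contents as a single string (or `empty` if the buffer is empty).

After op 1 (move_right): buffer="liac" (len 4), cursors c1@3 c2@4, authorship ....
After op 2 (add_cursor(4)): buffer="liac" (len 4), cursors c1@3 c2@4 c3@4, authorship ....
After op 3 (insert('j')): buffer="liajcjj" (len 7), cursors c1@4 c2@7 c3@7, authorship ...1.23
After op 4 (add_cursor(1)): buffer="liajcjj" (len 7), cursors c4@1 c1@4 c2@7 c3@7, authorship ...1.23
After op 5 (delete): buffer="iac" (len 3), cursors c4@0 c1@2 c2@3 c3@3, authorship ...
After op 6 (move_right): buffer="iac" (len 3), cursors c4@1 c1@3 c2@3 c3@3, authorship ...

Answer: iac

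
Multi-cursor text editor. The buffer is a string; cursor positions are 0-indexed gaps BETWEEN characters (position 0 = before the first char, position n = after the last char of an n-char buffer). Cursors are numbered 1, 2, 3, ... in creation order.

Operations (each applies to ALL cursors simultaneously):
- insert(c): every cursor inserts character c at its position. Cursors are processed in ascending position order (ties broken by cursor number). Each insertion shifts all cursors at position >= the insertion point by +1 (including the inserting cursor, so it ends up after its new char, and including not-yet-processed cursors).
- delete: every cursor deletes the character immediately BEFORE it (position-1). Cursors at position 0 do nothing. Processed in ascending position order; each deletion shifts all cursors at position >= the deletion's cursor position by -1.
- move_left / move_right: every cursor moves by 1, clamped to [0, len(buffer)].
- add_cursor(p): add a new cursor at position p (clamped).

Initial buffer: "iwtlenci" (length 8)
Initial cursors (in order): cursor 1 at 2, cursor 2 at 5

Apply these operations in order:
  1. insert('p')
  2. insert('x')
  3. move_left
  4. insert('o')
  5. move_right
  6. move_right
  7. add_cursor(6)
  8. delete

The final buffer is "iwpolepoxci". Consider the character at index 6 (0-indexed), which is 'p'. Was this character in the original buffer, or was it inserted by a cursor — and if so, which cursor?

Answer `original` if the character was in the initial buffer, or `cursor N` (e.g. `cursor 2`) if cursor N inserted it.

Answer: cursor 2

Derivation:
After op 1 (insert('p')): buffer="iwptlepnci" (len 10), cursors c1@3 c2@7, authorship ..1...2...
After op 2 (insert('x')): buffer="iwpxtlepxnci" (len 12), cursors c1@4 c2@9, authorship ..11...22...
After op 3 (move_left): buffer="iwpxtlepxnci" (len 12), cursors c1@3 c2@8, authorship ..11...22...
After op 4 (insert('o')): buffer="iwpoxtlepoxnci" (len 14), cursors c1@4 c2@10, authorship ..111...222...
After op 5 (move_right): buffer="iwpoxtlepoxnci" (len 14), cursors c1@5 c2@11, authorship ..111...222...
After op 6 (move_right): buffer="iwpoxtlepoxnci" (len 14), cursors c1@6 c2@12, authorship ..111...222...
After op 7 (add_cursor(6)): buffer="iwpoxtlepoxnci" (len 14), cursors c1@6 c3@6 c2@12, authorship ..111...222...
After op 8 (delete): buffer="iwpolepoxci" (len 11), cursors c1@4 c3@4 c2@9, authorship ..11..222..
Authorship (.=original, N=cursor N): . . 1 1 . . 2 2 2 . .
Index 6: author = 2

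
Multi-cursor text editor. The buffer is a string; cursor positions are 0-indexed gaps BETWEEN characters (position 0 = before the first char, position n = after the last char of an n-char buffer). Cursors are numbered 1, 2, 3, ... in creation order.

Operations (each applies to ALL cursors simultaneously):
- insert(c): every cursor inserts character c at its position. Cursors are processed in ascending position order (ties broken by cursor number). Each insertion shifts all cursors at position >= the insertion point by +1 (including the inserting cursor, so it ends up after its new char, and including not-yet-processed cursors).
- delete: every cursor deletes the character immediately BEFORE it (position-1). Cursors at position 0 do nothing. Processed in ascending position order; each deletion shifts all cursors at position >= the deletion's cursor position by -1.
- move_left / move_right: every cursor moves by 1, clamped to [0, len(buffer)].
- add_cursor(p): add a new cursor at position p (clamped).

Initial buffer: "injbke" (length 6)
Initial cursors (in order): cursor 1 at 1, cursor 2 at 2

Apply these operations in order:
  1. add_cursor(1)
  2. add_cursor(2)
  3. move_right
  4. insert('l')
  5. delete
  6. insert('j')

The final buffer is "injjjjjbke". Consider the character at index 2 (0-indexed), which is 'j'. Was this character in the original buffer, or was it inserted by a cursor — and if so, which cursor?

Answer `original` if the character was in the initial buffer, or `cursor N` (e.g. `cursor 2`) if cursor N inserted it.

Answer: cursor 1

Derivation:
After op 1 (add_cursor(1)): buffer="injbke" (len 6), cursors c1@1 c3@1 c2@2, authorship ......
After op 2 (add_cursor(2)): buffer="injbke" (len 6), cursors c1@1 c3@1 c2@2 c4@2, authorship ......
After op 3 (move_right): buffer="injbke" (len 6), cursors c1@2 c3@2 c2@3 c4@3, authorship ......
After op 4 (insert('l')): buffer="inlljllbke" (len 10), cursors c1@4 c3@4 c2@7 c4@7, authorship ..13.24...
After op 5 (delete): buffer="injbke" (len 6), cursors c1@2 c3@2 c2@3 c4@3, authorship ......
After op 6 (insert('j')): buffer="injjjjjbke" (len 10), cursors c1@4 c3@4 c2@7 c4@7, authorship ..13.24...
Authorship (.=original, N=cursor N): . . 1 3 . 2 4 . . .
Index 2: author = 1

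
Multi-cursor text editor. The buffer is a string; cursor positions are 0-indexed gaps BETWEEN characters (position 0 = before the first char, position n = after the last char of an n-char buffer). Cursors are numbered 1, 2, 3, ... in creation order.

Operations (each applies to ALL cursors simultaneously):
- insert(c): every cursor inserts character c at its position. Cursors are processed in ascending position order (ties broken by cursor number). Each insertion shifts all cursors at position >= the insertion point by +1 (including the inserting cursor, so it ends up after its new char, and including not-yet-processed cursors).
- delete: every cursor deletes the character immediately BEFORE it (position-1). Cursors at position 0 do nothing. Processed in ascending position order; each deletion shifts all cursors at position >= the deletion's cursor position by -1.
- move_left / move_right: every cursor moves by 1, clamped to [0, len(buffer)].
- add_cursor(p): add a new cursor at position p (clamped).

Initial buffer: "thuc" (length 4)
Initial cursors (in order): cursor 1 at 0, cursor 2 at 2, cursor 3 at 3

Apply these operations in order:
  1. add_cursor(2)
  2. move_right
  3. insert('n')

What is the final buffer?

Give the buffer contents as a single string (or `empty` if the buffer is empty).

Answer: tnhunncn

Derivation:
After op 1 (add_cursor(2)): buffer="thuc" (len 4), cursors c1@0 c2@2 c4@2 c3@3, authorship ....
After op 2 (move_right): buffer="thuc" (len 4), cursors c1@1 c2@3 c4@3 c3@4, authorship ....
After op 3 (insert('n')): buffer="tnhunncn" (len 8), cursors c1@2 c2@6 c4@6 c3@8, authorship .1..24.3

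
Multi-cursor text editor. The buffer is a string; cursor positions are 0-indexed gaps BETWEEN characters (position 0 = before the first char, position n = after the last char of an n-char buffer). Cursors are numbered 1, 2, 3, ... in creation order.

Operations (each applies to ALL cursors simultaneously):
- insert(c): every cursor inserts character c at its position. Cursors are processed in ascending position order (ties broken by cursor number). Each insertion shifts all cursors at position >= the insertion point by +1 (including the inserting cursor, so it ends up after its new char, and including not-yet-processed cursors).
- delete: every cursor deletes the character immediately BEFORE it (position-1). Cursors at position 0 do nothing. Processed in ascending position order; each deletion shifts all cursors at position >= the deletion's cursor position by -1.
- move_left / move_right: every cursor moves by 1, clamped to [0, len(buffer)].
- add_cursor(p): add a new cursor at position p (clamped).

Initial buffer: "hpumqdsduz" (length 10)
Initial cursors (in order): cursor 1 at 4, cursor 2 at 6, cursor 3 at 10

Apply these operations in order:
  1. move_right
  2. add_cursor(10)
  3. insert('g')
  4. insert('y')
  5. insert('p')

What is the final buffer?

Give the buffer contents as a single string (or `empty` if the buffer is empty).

After op 1 (move_right): buffer="hpumqdsduz" (len 10), cursors c1@5 c2@7 c3@10, authorship ..........
After op 2 (add_cursor(10)): buffer="hpumqdsduz" (len 10), cursors c1@5 c2@7 c3@10 c4@10, authorship ..........
After op 3 (insert('g')): buffer="hpumqgdsgduzgg" (len 14), cursors c1@6 c2@9 c3@14 c4@14, authorship .....1..2...34
After op 4 (insert('y')): buffer="hpumqgydsgyduzggyy" (len 18), cursors c1@7 c2@11 c3@18 c4@18, authorship .....11..22...3434
After op 5 (insert('p')): buffer="hpumqgypdsgypduzggyypp" (len 22), cursors c1@8 c2@13 c3@22 c4@22, authorship .....111..222...343434

Answer: hpumqgypdsgypduzggyypp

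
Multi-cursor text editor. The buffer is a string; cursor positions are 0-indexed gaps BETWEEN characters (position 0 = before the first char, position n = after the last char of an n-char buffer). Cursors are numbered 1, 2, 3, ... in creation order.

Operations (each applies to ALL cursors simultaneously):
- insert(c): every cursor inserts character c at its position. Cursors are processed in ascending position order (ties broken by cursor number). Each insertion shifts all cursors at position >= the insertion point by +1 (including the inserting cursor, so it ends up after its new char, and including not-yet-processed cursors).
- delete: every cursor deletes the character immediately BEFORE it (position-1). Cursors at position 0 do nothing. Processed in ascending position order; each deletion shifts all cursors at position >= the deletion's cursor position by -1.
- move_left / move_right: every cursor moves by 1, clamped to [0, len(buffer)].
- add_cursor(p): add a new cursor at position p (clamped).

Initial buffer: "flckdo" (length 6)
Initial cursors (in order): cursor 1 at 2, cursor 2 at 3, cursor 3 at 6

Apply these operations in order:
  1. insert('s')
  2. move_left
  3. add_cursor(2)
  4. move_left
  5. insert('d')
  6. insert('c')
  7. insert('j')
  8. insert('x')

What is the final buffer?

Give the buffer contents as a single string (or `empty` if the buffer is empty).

Answer: fddccjjxxlsdcjxcskddcjxos

Derivation:
After op 1 (insert('s')): buffer="flscskdos" (len 9), cursors c1@3 c2@5 c3@9, authorship ..1.2...3
After op 2 (move_left): buffer="flscskdos" (len 9), cursors c1@2 c2@4 c3@8, authorship ..1.2...3
After op 3 (add_cursor(2)): buffer="flscskdos" (len 9), cursors c1@2 c4@2 c2@4 c3@8, authorship ..1.2...3
After op 4 (move_left): buffer="flscskdos" (len 9), cursors c1@1 c4@1 c2@3 c3@7, authorship ..1.2...3
After op 5 (insert('d')): buffer="fddlsdcskddos" (len 13), cursors c1@3 c4@3 c2@6 c3@11, authorship .14.12.2..3.3
After op 6 (insert('c')): buffer="fddcclsdccskddcos" (len 17), cursors c1@5 c4@5 c2@9 c3@15, authorship .1414.122.2..33.3
After op 7 (insert('j')): buffer="fddccjjlsdcjcskddcjos" (len 21), cursors c1@7 c4@7 c2@12 c3@19, authorship .141414.1222.2..333.3
After op 8 (insert('x')): buffer="fddccjjxxlsdcjxcskddcjxos" (len 25), cursors c1@9 c4@9 c2@15 c3@23, authorship .14141414.12222.2..3333.3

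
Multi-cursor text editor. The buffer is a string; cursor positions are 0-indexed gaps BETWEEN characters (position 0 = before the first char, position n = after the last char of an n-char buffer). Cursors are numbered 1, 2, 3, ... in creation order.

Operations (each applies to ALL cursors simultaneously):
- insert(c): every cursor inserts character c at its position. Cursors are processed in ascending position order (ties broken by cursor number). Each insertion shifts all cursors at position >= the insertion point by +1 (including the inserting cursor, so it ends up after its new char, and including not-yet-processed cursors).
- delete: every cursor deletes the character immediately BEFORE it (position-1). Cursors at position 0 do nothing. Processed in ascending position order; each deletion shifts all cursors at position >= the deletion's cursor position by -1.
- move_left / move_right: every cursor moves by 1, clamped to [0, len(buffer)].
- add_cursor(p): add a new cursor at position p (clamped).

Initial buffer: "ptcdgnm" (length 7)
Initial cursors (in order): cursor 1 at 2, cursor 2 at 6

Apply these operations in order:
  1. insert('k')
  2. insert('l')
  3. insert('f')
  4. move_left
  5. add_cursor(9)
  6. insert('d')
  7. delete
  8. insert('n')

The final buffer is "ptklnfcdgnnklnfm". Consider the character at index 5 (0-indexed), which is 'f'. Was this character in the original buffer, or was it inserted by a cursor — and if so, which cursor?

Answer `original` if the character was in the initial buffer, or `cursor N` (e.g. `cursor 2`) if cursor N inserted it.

After op 1 (insert('k')): buffer="ptkcdgnkm" (len 9), cursors c1@3 c2@8, authorship ..1....2.
After op 2 (insert('l')): buffer="ptklcdgnklm" (len 11), cursors c1@4 c2@10, authorship ..11....22.
After op 3 (insert('f')): buffer="ptklfcdgnklfm" (len 13), cursors c1@5 c2@12, authorship ..111....222.
After op 4 (move_left): buffer="ptklfcdgnklfm" (len 13), cursors c1@4 c2@11, authorship ..111....222.
After op 5 (add_cursor(9)): buffer="ptklfcdgnklfm" (len 13), cursors c1@4 c3@9 c2@11, authorship ..111....222.
After op 6 (insert('d')): buffer="ptkldfcdgndkldfm" (len 16), cursors c1@5 c3@11 c2@14, authorship ..1111....32222.
After op 7 (delete): buffer="ptklfcdgnklfm" (len 13), cursors c1@4 c3@9 c2@11, authorship ..111....222.
After op 8 (insert('n')): buffer="ptklnfcdgnnklnfm" (len 16), cursors c1@5 c3@11 c2@14, authorship ..1111....32222.
Authorship (.=original, N=cursor N): . . 1 1 1 1 . . . . 3 2 2 2 2 .
Index 5: author = 1

Answer: cursor 1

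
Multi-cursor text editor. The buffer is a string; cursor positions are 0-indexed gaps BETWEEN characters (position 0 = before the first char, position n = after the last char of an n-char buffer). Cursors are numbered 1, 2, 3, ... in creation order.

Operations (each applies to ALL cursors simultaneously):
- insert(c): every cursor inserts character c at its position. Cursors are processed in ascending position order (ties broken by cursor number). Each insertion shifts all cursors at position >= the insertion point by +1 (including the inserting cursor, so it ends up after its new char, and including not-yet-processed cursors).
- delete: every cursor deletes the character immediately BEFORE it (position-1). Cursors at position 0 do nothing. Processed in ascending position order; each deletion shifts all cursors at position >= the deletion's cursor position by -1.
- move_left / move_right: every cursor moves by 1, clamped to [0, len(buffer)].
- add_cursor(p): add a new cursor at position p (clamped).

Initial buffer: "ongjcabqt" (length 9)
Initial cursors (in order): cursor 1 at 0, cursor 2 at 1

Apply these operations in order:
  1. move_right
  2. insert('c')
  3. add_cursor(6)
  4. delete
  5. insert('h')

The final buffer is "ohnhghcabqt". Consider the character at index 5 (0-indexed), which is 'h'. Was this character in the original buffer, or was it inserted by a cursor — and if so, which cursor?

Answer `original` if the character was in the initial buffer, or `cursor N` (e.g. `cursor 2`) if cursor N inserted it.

Answer: cursor 3

Derivation:
After op 1 (move_right): buffer="ongjcabqt" (len 9), cursors c1@1 c2@2, authorship .........
After op 2 (insert('c')): buffer="ocncgjcabqt" (len 11), cursors c1@2 c2@4, authorship .1.2.......
After op 3 (add_cursor(6)): buffer="ocncgjcabqt" (len 11), cursors c1@2 c2@4 c3@6, authorship .1.2.......
After op 4 (delete): buffer="ongcabqt" (len 8), cursors c1@1 c2@2 c3@3, authorship ........
After op 5 (insert('h')): buffer="ohnhghcabqt" (len 11), cursors c1@2 c2@4 c3@6, authorship .1.2.3.....
Authorship (.=original, N=cursor N): . 1 . 2 . 3 . . . . .
Index 5: author = 3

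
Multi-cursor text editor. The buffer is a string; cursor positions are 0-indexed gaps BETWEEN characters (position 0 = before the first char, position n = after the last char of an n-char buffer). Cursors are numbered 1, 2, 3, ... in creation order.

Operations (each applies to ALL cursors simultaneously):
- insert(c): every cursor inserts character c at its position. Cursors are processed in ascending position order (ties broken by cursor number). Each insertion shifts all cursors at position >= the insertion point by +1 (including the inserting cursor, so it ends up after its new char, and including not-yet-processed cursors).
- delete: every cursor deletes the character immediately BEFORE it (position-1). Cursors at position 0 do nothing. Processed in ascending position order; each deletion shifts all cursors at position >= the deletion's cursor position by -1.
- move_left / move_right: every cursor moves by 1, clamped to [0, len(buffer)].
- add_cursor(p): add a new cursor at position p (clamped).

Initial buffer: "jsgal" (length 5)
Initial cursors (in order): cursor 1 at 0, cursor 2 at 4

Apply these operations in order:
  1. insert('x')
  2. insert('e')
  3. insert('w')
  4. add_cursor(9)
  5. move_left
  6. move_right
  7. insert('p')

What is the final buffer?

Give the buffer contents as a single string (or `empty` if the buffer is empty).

After op 1 (insert('x')): buffer="xjsgaxl" (len 7), cursors c1@1 c2@6, authorship 1....2.
After op 2 (insert('e')): buffer="xejsgaxel" (len 9), cursors c1@2 c2@8, authorship 11....22.
After op 3 (insert('w')): buffer="xewjsgaxewl" (len 11), cursors c1@3 c2@10, authorship 111....222.
After op 4 (add_cursor(9)): buffer="xewjsgaxewl" (len 11), cursors c1@3 c3@9 c2@10, authorship 111....222.
After op 5 (move_left): buffer="xewjsgaxewl" (len 11), cursors c1@2 c3@8 c2@9, authorship 111....222.
After op 6 (move_right): buffer="xewjsgaxewl" (len 11), cursors c1@3 c3@9 c2@10, authorship 111....222.
After op 7 (insert('p')): buffer="xewpjsgaxepwpl" (len 14), cursors c1@4 c3@11 c2@13, authorship 1111....22322.

Answer: xewpjsgaxepwpl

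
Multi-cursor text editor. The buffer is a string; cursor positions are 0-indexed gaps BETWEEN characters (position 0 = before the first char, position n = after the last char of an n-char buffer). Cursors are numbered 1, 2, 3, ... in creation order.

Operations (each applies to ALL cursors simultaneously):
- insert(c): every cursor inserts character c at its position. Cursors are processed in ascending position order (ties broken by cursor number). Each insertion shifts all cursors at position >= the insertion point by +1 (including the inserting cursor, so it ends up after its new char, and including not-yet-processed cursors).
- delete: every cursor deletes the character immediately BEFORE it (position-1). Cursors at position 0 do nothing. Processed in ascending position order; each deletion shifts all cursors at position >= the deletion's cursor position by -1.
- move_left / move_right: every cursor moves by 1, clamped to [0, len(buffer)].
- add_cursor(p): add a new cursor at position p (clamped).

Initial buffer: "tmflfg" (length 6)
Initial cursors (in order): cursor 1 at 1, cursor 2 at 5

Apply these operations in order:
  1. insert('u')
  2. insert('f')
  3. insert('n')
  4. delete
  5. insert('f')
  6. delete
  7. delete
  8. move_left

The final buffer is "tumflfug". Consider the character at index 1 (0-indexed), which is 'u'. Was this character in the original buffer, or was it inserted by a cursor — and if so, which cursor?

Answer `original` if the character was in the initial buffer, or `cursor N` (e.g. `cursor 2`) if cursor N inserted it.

Answer: cursor 1

Derivation:
After op 1 (insert('u')): buffer="tumflfug" (len 8), cursors c1@2 c2@7, authorship .1....2.
After op 2 (insert('f')): buffer="tufmflfufg" (len 10), cursors c1@3 c2@9, authorship .11....22.
After op 3 (insert('n')): buffer="tufnmflfufng" (len 12), cursors c1@4 c2@11, authorship .111....222.
After op 4 (delete): buffer="tufmflfufg" (len 10), cursors c1@3 c2@9, authorship .11....22.
After op 5 (insert('f')): buffer="tuffmflfuffg" (len 12), cursors c1@4 c2@11, authorship .111....222.
After op 6 (delete): buffer="tufmflfufg" (len 10), cursors c1@3 c2@9, authorship .11....22.
After op 7 (delete): buffer="tumflfug" (len 8), cursors c1@2 c2@7, authorship .1....2.
After op 8 (move_left): buffer="tumflfug" (len 8), cursors c1@1 c2@6, authorship .1....2.
Authorship (.=original, N=cursor N): . 1 . . . . 2 .
Index 1: author = 1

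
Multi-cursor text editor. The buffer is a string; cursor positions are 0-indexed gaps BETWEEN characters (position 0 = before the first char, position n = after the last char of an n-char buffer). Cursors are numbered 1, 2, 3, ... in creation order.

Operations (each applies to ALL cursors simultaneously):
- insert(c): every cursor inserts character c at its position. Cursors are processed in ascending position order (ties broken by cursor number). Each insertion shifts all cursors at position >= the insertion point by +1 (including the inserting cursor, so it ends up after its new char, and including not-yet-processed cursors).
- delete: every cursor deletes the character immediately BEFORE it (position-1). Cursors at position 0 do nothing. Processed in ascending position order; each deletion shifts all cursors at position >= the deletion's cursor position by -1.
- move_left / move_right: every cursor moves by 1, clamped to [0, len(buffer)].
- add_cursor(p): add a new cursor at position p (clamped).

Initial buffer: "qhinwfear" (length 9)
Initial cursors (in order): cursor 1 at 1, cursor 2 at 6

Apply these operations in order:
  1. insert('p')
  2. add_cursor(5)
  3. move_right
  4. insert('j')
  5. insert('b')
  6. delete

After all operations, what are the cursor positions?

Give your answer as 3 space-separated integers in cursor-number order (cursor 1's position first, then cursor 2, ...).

Answer: 4 12 8

Derivation:
After op 1 (insert('p')): buffer="qphinwfpear" (len 11), cursors c1@2 c2@8, authorship .1.....2...
After op 2 (add_cursor(5)): buffer="qphinwfpear" (len 11), cursors c1@2 c3@5 c2@8, authorship .1.....2...
After op 3 (move_right): buffer="qphinwfpear" (len 11), cursors c1@3 c3@6 c2@9, authorship .1.....2...
After op 4 (insert('j')): buffer="qphjinwjfpejar" (len 14), cursors c1@4 c3@8 c2@12, authorship .1.1...3.2.2..
After op 5 (insert('b')): buffer="qphjbinwjbfpejbar" (len 17), cursors c1@5 c3@10 c2@15, authorship .1.11...33.2.22..
After op 6 (delete): buffer="qphjinwjfpejar" (len 14), cursors c1@4 c3@8 c2@12, authorship .1.1...3.2.2..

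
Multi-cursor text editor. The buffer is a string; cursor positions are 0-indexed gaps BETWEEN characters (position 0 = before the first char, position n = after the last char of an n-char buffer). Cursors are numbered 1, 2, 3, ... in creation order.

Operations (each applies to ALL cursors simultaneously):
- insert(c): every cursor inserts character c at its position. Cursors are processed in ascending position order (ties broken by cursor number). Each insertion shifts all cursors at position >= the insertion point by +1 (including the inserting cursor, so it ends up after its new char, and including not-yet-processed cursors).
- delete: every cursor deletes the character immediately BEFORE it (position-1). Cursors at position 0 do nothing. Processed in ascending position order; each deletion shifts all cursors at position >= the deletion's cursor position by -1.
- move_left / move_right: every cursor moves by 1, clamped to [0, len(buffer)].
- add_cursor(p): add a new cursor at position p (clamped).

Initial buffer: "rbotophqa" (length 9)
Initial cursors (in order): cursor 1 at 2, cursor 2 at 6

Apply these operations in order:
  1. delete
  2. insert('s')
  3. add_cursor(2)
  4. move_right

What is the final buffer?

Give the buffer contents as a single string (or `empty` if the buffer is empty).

Answer: rsotoshqa

Derivation:
After op 1 (delete): buffer="rotohqa" (len 7), cursors c1@1 c2@4, authorship .......
After op 2 (insert('s')): buffer="rsotoshqa" (len 9), cursors c1@2 c2@6, authorship .1...2...
After op 3 (add_cursor(2)): buffer="rsotoshqa" (len 9), cursors c1@2 c3@2 c2@6, authorship .1...2...
After op 4 (move_right): buffer="rsotoshqa" (len 9), cursors c1@3 c3@3 c2@7, authorship .1...2...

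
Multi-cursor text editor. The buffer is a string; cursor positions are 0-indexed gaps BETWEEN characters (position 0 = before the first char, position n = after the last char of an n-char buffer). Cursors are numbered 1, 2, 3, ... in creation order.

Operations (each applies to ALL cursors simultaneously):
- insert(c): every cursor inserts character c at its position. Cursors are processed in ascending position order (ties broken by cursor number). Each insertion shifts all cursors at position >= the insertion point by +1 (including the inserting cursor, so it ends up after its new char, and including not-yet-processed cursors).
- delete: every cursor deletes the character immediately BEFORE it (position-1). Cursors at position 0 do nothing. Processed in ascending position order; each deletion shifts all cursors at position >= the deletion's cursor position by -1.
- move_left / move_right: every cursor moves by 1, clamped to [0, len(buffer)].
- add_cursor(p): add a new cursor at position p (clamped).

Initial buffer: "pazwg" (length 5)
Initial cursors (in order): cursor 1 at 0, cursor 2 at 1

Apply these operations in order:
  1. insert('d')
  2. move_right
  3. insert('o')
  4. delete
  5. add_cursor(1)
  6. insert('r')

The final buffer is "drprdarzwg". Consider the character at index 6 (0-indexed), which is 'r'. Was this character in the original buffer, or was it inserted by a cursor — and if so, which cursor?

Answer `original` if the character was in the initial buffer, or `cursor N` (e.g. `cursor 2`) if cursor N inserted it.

Answer: cursor 2

Derivation:
After op 1 (insert('d')): buffer="dpdazwg" (len 7), cursors c1@1 c2@3, authorship 1.2....
After op 2 (move_right): buffer="dpdazwg" (len 7), cursors c1@2 c2@4, authorship 1.2....
After op 3 (insert('o')): buffer="dpodaozwg" (len 9), cursors c1@3 c2@6, authorship 1.12.2...
After op 4 (delete): buffer="dpdazwg" (len 7), cursors c1@2 c2@4, authorship 1.2....
After op 5 (add_cursor(1)): buffer="dpdazwg" (len 7), cursors c3@1 c1@2 c2@4, authorship 1.2....
After op 6 (insert('r')): buffer="drprdarzwg" (len 10), cursors c3@2 c1@4 c2@7, authorship 13.12.2...
Authorship (.=original, N=cursor N): 1 3 . 1 2 . 2 . . .
Index 6: author = 2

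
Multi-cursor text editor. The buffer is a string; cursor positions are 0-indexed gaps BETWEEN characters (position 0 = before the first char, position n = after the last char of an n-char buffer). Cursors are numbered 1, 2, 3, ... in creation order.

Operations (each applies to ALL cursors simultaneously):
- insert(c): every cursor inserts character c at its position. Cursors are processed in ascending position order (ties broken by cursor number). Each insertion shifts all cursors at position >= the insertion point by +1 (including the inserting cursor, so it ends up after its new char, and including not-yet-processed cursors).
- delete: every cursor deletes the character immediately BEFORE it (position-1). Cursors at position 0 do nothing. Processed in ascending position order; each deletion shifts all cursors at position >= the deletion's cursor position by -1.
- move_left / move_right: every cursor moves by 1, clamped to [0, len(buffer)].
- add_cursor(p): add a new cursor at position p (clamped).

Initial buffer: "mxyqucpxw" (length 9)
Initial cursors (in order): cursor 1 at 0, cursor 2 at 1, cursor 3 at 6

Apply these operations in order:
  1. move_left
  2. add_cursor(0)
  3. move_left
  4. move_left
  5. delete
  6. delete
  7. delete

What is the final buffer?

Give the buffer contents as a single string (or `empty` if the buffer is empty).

Answer: qucpxw

Derivation:
After op 1 (move_left): buffer="mxyqucpxw" (len 9), cursors c1@0 c2@0 c3@5, authorship .........
After op 2 (add_cursor(0)): buffer="mxyqucpxw" (len 9), cursors c1@0 c2@0 c4@0 c3@5, authorship .........
After op 3 (move_left): buffer="mxyqucpxw" (len 9), cursors c1@0 c2@0 c4@0 c3@4, authorship .........
After op 4 (move_left): buffer="mxyqucpxw" (len 9), cursors c1@0 c2@0 c4@0 c3@3, authorship .........
After op 5 (delete): buffer="mxqucpxw" (len 8), cursors c1@0 c2@0 c4@0 c3@2, authorship ........
After op 6 (delete): buffer="mqucpxw" (len 7), cursors c1@0 c2@0 c4@0 c3@1, authorship .......
After op 7 (delete): buffer="qucpxw" (len 6), cursors c1@0 c2@0 c3@0 c4@0, authorship ......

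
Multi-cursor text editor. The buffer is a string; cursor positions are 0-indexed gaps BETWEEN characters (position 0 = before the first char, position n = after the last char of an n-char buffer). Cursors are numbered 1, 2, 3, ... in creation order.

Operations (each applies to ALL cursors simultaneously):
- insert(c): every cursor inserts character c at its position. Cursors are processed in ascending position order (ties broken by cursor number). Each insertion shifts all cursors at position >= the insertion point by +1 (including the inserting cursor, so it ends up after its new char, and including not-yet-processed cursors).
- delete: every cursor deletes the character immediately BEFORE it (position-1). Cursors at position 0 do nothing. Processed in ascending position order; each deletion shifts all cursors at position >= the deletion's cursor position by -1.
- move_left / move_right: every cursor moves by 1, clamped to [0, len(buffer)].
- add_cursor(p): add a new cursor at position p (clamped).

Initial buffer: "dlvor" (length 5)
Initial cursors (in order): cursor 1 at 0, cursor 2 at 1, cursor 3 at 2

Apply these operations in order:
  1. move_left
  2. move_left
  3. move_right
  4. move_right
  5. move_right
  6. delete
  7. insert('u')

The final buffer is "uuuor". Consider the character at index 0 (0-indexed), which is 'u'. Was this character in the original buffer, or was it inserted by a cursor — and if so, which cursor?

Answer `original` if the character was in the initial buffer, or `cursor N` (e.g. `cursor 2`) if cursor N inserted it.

After op 1 (move_left): buffer="dlvor" (len 5), cursors c1@0 c2@0 c3@1, authorship .....
After op 2 (move_left): buffer="dlvor" (len 5), cursors c1@0 c2@0 c3@0, authorship .....
After op 3 (move_right): buffer="dlvor" (len 5), cursors c1@1 c2@1 c3@1, authorship .....
After op 4 (move_right): buffer="dlvor" (len 5), cursors c1@2 c2@2 c3@2, authorship .....
After op 5 (move_right): buffer="dlvor" (len 5), cursors c1@3 c2@3 c3@3, authorship .....
After op 6 (delete): buffer="or" (len 2), cursors c1@0 c2@0 c3@0, authorship ..
After op 7 (insert('u')): buffer="uuuor" (len 5), cursors c1@3 c2@3 c3@3, authorship 123..
Authorship (.=original, N=cursor N): 1 2 3 . .
Index 0: author = 1

Answer: cursor 1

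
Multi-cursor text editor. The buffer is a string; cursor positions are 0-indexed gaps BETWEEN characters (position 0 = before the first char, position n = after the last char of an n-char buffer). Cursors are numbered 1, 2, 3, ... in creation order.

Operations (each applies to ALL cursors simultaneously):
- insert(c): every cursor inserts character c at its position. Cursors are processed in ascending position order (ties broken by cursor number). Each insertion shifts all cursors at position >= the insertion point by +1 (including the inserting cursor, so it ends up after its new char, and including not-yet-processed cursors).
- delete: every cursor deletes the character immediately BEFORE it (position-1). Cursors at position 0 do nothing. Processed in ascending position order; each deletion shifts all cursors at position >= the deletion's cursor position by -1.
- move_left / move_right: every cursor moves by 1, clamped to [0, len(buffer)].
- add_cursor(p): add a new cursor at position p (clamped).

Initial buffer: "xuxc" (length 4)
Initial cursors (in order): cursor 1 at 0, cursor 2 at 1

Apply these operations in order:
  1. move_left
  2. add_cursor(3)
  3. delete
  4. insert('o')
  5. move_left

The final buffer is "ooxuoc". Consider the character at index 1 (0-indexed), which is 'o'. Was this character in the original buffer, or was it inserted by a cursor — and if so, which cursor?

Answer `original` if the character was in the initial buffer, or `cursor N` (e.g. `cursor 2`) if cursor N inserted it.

Answer: cursor 2

Derivation:
After op 1 (move_left): buffer="xuxc" (len 4), cursors c1@0 c2@0, authorship ....
After op 2 (add_cursor(3)): buffer="xuxc" (len 4), cursors c1@0 c2@0 c3@3, authorship ....
After op 3 (delete): buffer="xuc" (len 3), cursors c1@0 c2@0 c3@2, authorship ...
After op 4 (insert('o')): buffer="ooxuoc" (len 6), cursors c1@2 c2@2 c3@5, authorship 12..3.
After op 5 (move_left): buffer="ooxuoc" (len 6), cursors c1@1 c2@1 c3@4, authorship 12..3.
Authorship (.=original, N=cursor N): 1 2 . . 3 .
Index 1: author = 2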